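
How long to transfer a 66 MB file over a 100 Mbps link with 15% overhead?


Effective throughput = 100 * (1 - 15/100) = 85 Mbps
File size in Mb = 66 * 8 = 528 Mb
Time = 528 / 85
Time = 6.2118 seconds


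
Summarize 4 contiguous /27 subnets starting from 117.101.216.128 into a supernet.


Original prefix: /27
Number of subnets: 4 = 2^2
New prefix = 27 - 2 = 25
Supernet: 117.101.216.128/25


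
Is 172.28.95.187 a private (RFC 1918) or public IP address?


RFC 1918 private ranges:
  10.0.0.0/8 (10.0.0.0 - 10.255.255.255)
  172.16.0.0/12 (172.16.0.0 - 172.31.255.255)
  192.168.0.0/16 (192.168.0.0 - 192.168.255.255)
Private (in 172.16.0.0/12)


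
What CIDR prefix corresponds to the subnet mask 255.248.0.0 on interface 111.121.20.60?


Binary: 11111111.11111000.00000000.00000000
Count leading 1s
Prefix: /13


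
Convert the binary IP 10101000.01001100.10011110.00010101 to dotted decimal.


10101000 = 168
01001100 = 76
10011110 = 158
00010101 = 21
IP: 168.76.158.21


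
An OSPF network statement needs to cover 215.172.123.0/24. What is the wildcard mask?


Subnet mask: 255.255.255.0
Wildcard = 255.255.255.255 - subnet mask
255 - 255 = 0
255 - 255 = 0
255 - 255 = 0
255 - 0 = 255
Wildcard: 0.0.0.255


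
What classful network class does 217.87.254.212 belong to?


First octet: 217
Binary: 11011001
110xxxxx -> Class C (192-223)
Class C, default mask 255.255.255.0 (/24)


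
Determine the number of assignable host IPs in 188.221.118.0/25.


Host bits = 32 - 25 = 7
Total addresses = 2^7 = 128
Usable = total - 2 (network and broadcast)
Usable hosts: 126


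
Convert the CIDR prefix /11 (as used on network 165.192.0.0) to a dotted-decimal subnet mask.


/11 means 11 network bits, 21 host bits
Binary: 11111111111000000000000000000000
Mask: 255.224.0.0


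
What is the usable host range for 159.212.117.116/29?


Network: 159.212.117.112
Broadcast: 159.212.117.119
First usable = network + 1
Last usable = broadcast - 1
Range: 159.212.117.113 to 159.212.117.118


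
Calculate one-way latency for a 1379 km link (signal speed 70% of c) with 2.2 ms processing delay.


Speed = 0.7 * 3e5 km/s = 210000 km/s
Propagation delay = 1379 / 210000 = 0.0066 s = 6.5667 ms
Processing delay = 2.2 ms
Total one-way latency = 8.7667 ms


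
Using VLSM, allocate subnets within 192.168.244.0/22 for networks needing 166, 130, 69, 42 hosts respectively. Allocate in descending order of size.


166 hosts -> /24 (254 usable): 192.168.244.0/24
130 hosts -> /24 (254 usable): 192.168.245.0/24
69 hosts -> /25 (126 usable): 192.168.246.0/25
42 hosts -> /26 (62 usable): 192.168.246.128/26
Allocation: 192.168.244.0/24 (166 hosts, 254 usable); 192.168.245.0/24 (130 hosts, 254 usable); 192.168.246.0/25 (69 hosts, 126 usable); 192.168.246.128/26 (42 hosts, 62 usable)


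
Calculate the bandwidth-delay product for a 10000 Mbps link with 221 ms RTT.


BDP = bandwidth * RTT
= 10000 Mbps * 221 ms
= 10000 * 1e6 * 221 / 1000 bits
= 2210000000 bits
= 276250000 bytes
= 269775.3906 KB
BDP = 2210000000 bits (276250000 bytes)


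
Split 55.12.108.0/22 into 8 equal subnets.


New prefix = 22 + 3 = 25
Each subnet has 128 addresses
  55.12.108.0/25
  55.12.108.128/25
  55.12.109.0/25
  55.12.109.128/25
  55.12.110.0/25
  55.12.110.128/25
  55.12.111.0/25
  55.12.111.128/25
Subnets: 55.12.108.0/25, 55.12.108.128/25, 55.12.109.0/25, 55.12.109.128/25, 55.12.110.0/25, 55.12.110.128/25, 55.12.111.0/25, 55.12.111.128/25


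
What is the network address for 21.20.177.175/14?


IP:   00010101.00010100.10110001.10101111
Mask: 11111111.11111100.00000000.00000000
AND operation:
Net:  00010101.00010100.00000000.00000000
Network: 21.20.0.0/14


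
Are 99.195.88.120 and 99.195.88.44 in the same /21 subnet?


Mask: 255.255.248.0
99.195.88.120 AND mask = 99.195.88.0
99.195.88.44 AND mask = 99.195.88.0
Yes, same subnet (99.195.88.0)


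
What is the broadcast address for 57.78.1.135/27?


Network: 57.78.1.128/27
Host bits = 5
Set all host bits to 1:
Broadcast: 57.78.1.159


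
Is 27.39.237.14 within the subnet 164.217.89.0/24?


Subnet network: 164.217.89.0
Test IP AND mask: 27.39.237.0
No, 27.39.237.14 is not in 164.217.89.0/24


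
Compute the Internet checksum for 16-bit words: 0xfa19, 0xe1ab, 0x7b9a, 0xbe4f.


Sum all words (with carry folding):
+ 0xfa19 = 0xfa19
+ 0xe1ab = 0xdbc5
+ 0x7b9a = 0x5760
+ 0xbe4f = 0x15b0
One's complement: ~0x15b0
Checksum = 0xea4f


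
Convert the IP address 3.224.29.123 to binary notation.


3 = 00000011
224 = 11100000
29 = 00011101
123 = 01111011
Binary: 00000011.11100000.00011101.01111011


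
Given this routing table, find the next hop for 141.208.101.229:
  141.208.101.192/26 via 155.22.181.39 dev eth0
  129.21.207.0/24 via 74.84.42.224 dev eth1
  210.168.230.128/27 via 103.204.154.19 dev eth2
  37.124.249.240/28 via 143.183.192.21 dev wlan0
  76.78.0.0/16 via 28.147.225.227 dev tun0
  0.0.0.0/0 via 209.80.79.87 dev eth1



Longest prefix match for 141.208.101.229:
  /26 141.208.101.192: MATCH
  /24 129.21.207.0: no
  /27 210.168.230.128: no
  /28 37.124.249.240: no
  /16 76.78.0.0: no
  /0 0.0.0.0: MATCH
Selected: next-hop 155.22.181.39 via eth0 (matched /26)


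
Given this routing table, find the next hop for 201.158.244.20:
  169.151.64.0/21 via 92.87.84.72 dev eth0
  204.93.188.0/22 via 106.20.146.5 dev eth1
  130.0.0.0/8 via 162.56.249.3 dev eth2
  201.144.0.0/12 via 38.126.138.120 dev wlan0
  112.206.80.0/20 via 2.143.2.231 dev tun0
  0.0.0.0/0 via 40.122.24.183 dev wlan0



Longest prefix match for 201.158.244.20:
  /21 169.151.64.0: no
  /22 204.93.188.0: no
  /8 130.0.0.0: no
  /12 201.144.0.0: MATCH
  /20 112.206.80.0: no
  /0 0.0.0.0: MATCH
Selected: next-hop 38.126.138.120 via wlan0 (matched /12)


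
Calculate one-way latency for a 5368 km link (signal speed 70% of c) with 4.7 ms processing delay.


Speed = 0.7 * 3e5 km/s = 210000 km/s
Propagation delay = 5368 / 210000 = 0.0256 s = 25.5619 ms
Processing delay = 4.7 ms
Total one-way latency = 30.2619 ms


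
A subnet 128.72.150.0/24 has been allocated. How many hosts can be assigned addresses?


Host bits = 32 - 24 = 8
Total addresses = 2^8 = 256
Usable = total - 2 (network and broadcast)
Usable hosts: 254


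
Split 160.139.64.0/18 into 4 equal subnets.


New prefix = 18 + 2 = 20
Each subnet has 4096 addresses
  160.139.64.0/20
  160.139.80.0/20
  160.139.96.0/20
  160.139.112.0/20
Subnets: 160.139.64.0/20, 160.139.80.0/20, 160.139.96.0/20, 160.139.112.0/20


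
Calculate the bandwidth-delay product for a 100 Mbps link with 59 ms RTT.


BDP = bandwidth * RTT
= 100 Mbps * 59 ms
= 100 * 1e6 * 59 / 1000 bits
= 5900000 bits
= 737500 bytes
= 720.2148 KB
BDP = 5900000 bits (737500 bytes)


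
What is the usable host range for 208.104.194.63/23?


Network: 208.104.194.0
Broadcast: 208.104.195.255
First usable = network + 1
Last usable = broadcast - 1
Range: 208.104.194.1 to 208.104.195.254


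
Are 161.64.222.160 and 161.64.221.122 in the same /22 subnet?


Mask: 255.255.252.0
161.64.222.160 AND mask = 161.64.220.0
161.64.221.122 AND mask = 161.64.220.0
Yes, same subnet (161.64.220.0)


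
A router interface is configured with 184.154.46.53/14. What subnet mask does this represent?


/14 means 14 network bits, 18 host bits
Binary: 11111111111111000000000000000000
Mask: 255.252.0.0


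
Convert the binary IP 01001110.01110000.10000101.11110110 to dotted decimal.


01001110 = 78
01110000 = 112
10000101 = 133
11110110 = 246
IP: 78.112.133.246


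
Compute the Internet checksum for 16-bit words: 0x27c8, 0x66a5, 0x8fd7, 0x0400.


Sum all words (with carry folding):
+ 0x27c8 = 0x27c8
+ 0x66a5 = 0x8e6d
+ 0x8fd7 = 0x1e45
+ 0x0400 = 0x2245
One's complement: ~0x2245
Checksum = 0xddba


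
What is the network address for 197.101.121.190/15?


IP:   11000101.01100101.01111001.10111110
Mask: 11111111.11111110.00000000.00000000
AND operation:
Net:  11000101.01100100.00000000.00000000
Network: 197.100.0.0/15


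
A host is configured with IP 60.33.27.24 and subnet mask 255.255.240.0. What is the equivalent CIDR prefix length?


Binary: 11111111.11111111.11110000.00000000
Count leading 1s
Prefix: /20


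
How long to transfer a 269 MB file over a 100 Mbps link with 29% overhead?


Effective throughput = 100 * (1 - 29/100) = 71 Mbps
File size in Mb = 269 * 8 = 2152 Mb
Time = 2152 / 71
Time = 30.3099 seconds


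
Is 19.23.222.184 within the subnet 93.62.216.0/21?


Subnet network: 93.62.216.0
Test IP AND mask: 19.23.216.0
No, 19.23.222.184 is not in 93.62.216.0/21


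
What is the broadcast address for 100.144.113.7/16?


Network: 100.144.0.0/16
Host bits = 16
Set all host bits to 1:
Broadcast: 100.144.255.255


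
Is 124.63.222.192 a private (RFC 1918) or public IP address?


RFC 1918 private ranges:
  10.0.0.0/8 (10.0.0.0 - 10.255.255.255)
  172.16.0.0/12 (172.16.0.0 - 172.31.255.255)
  192.168.0.0/16 (192.168.0.0 - 192.168.255.255)
Public (not in any RFC 1918 range)


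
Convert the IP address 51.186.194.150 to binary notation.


51 = 00110011
186 = 10111010
194 = 11000010
150 = 10010110
Binary: 00110011.10111010.11000010.10010110


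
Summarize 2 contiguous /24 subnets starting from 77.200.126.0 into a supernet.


Original prefix: /24
Number of subnets: 2 = 2^1
New prefix = 24 - 1 = 23
Supernet: 77.200.126.0/23


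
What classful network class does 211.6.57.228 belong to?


First octet: 211
Binary: 11010011
110xxxxx -> Class C (192-223)
Class C, default mask 255.255.255.0 (/24)


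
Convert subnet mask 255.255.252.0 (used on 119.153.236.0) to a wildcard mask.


Subnet mask: 255.255.252.0
Wildcard = 255.255.255.255 - subnet mask
255 - 255 = 0
255 - 255 = 0
255 - 252 = 3
255 - 0 = 255
Wildcard: 0.0.3.255


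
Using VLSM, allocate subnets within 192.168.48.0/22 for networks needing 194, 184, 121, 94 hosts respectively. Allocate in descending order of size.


194 hosts -> /24 (254 usable): 192.168.48.0/24
184 hosts -> /24 (254 usable): 192.168.49.0/24
121 hosts -> /25 (126 usable): 192.168.50.0/25
94 hosts -> /25 (126 usable): 192.168.50.128/25
Allocation: 192.168.48.0/24 (194 hosts, 254 usable); 192.168.49.0/24 (184 hosts, 254 usable); 192.168.50.0/25 (121 hosts, 126 usable); 192.168.50.128/25 (94 hosts, 126 usable)


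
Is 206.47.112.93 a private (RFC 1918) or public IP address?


RFC 1918 private ranges:
  10.0.0.0/8 (10.0.0.0 - 10.255.255.255)
  172.16.0.0/12 (172.16.0.0 - 172.31.255.255)
  192.168.0.0/16 (192.168.0.0 - 192.168.255.255)
Public (not in any RFC 1918 range)


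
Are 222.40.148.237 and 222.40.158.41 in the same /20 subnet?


Mask: 255.255.240.0
222.40.148.237 AND mask = 222.40.144.0
222.40.158.41 AND mask = 222.40.144.0
Yes, same subnet (222.40.144.0)


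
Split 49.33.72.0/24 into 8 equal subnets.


New prefix = 24 + 3 = 27
Each subnet has 32 addresses
  49.33.72.0/27
  49.33.72.32/27
  49.33.72.64/27
  49.33.72.96/27
  49.33.72.128/27
  49.33.72.160/27
  49.33.72.192/27
  49.33.72.224/27
Subnets: 49.33.72.0/27, 49.33.72.32/27, 49.33.72.64/27, 49.33.72.96/27, 49.33.72.128/27, 49.33.72.160/27, 49.33.72.192/27, 49.33.72.224/27


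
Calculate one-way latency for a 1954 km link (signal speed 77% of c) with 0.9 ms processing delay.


Speed = 0.77 * 3e5 km/s = 231000 km/s
Propagation delay = 1954 / 231000 = 0.0085 s = 8.4589 ms
Processing delay = 0.9 ms
Total one-way latency = 9.3589 ms


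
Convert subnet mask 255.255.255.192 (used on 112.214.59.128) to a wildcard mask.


Subnet mask: 255.255.255.192
Wildcard = 255.255.255.255 - subnet mask
255 - 255 = 0
255 - 255 = 0
255 - 255 = 0
255 - 192 = 63
Wildcard: 0.0.0.63


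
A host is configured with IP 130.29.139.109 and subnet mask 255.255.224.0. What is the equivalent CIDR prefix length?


Binary: 11111111.11111111.11100000.00000000
Count leading 1s
Prefix: /19


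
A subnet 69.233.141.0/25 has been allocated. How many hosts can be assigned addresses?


Host bits = 32 - 25 = 7
Total addresses = 2^7 = 128
Usable = total - 2 (network and broadcast)
Usable hosts: 126


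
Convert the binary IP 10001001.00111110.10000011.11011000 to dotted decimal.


10001001 = 137
00111110 = 62
10000011 = 131
11011000 = 216
IP: 137.62.131.216


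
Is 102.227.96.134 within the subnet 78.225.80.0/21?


Subnet network: 78.225.80.0
Test IP AND mask: 102.227.96.0
No, 102.227.96.134 is not in 78.225.80.0/21


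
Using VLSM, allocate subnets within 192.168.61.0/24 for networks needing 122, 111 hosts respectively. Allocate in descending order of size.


122 hosts -> /25 (126 usable): 192.168.61.0/25
111 hosts -> /25 (126 usable): 192.168.61.128/25
Allocation: 192.168.61.0/25 (122 hosts, 126 usable); 192.168.61.128/25 (111 hosts, 126 usable)


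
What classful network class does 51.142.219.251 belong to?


First octet: 51
Binary: 00110011
0xxxxxxx -> Class A (1-126)
Class A, default mask 255.0.0.0 (/8)


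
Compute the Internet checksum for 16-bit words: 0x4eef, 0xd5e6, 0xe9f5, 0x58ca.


Sum all words (with carry folding):
+ 0x4eef = 0x4eef
+ 0xd5e6 = 0x24d6
+ 0xe9f5 = 0x0ecc
+ 0x58ca = 0x6796
One's complement: ~0x6796
Checksum = 0x9869


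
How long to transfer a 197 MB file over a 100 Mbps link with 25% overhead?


Effective throughput = 100 * (1 - 25/100) = 75 Mbps
File size in Mb = 197 * 8 = 1576 Mb
Time = 1576 / 75
Time = 21.0133 seconds


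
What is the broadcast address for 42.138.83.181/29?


Network: 42.138.83.176/29
Host bits = 3
Set all host bits to 1:
Broadcast: 42.138.83.183


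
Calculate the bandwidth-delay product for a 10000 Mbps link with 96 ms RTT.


BDP = bandwidth * RTT
= 10000 Mbps * 96 ms
= 10000 * 1e6 * 96 / 1000 bits
= 960000000 bits
= 120000000 bytes
= 117187.5 KB
BDP = 960000000 bits (120000000 bytes)


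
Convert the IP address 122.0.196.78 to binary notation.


122 = 01111010
0 = 00000000
196 = 11000100
78 = 01001110
Binary: 01111010.00000000.11000100.01001110


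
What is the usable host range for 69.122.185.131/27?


Network: 69.122.185.128
Broadcast: 69.122.185.159
First usable = network + 1
Last usable = broadcast - 1
Range: 69.122.185.129 to 69.122.185.158


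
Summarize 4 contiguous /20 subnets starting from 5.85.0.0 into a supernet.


Original prefix: /20
Number of subnets: 4 = 2^2
New prefix = 20 - 2 = 18
Supernet: 5.85.0.0/18


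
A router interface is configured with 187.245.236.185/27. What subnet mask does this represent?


/27 means 27 network bits, 5 host bits
Binary: 11111111111111111111111111100000
Mask: 255.255.255.224


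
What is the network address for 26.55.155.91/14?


IP:   00011010.00110111.10011011.01011011
Mask: 11111111.11111100.00000000.00000000
AND operation:
Net:  00011010.00110100.00000000.00000000
Network: 26.52.0.0/14


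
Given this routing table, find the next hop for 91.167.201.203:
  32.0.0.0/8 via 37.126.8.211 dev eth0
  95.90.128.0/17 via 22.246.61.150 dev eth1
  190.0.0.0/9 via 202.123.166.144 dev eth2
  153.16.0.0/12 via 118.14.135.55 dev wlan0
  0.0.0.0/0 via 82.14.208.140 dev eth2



Longest prefix match for 91.167.201.203:
  /8 32.0.0.0: no
  /17 95.90.128.0: no
  /9 190.0.0.0: no
  /12 153.16.0.0: no
  /0 0.0.0.0: MATCH
Selected: next-hop 82.14.208.140 via eth2 (matched /0)


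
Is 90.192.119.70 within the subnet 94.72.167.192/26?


Subnet network: 94.72.167.192
Test IP AND mask: 90.192.119.64
No, 90.192.119.70 is not in 94.72.167.192/26


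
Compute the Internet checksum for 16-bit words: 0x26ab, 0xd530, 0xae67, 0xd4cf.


Sum all words (with carry folding):
+ 0x26ab = 0x26ab
+ 0xd530 = 0xfbdb
+ 0xae67 = 0xaa43
+ 0xd4cf = 0x7f13
One's complement: ~0x7f13
Checksum = 0x80ec


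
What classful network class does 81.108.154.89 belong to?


First octet: 81
Binary: 01010001
0xxxxxxx -> Class A (1-126)
Class A, default mask 255.0.0.0 (/8)


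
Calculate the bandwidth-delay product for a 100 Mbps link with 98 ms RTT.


BDP = bandwidth * RTT
= 100 Mbps * 98 ms
= 100 * 1e6 * 98 / 1000 bits
= 9800000 bits
= 1225000 bytes
= 1196.2891 KB
BDP = 9800000 bits (1225000 bytes)


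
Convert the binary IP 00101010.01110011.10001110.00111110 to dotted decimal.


00101010 = 42
01110011 = 115
10001110 = 142
00111110 = 62
IP: 42.115.142.62


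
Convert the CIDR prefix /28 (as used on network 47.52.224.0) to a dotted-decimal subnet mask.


/28 means 28 network bits, 4 host bits
Binary: 11111111111111111111111111110000
Mask: 255.255.255.240


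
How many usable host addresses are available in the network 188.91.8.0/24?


Host bits = 32 - 24 = 8
Total addresses = 2^8 = 256
Usable = total - 2 (network and broadcast)
Usable hosts: 254


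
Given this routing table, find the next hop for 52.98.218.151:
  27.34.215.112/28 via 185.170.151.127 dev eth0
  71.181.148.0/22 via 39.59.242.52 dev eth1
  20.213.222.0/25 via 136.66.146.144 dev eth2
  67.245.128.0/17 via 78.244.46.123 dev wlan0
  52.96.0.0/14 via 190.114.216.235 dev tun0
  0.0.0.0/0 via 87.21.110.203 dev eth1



Longest prefix match for 52.98.218.151:
  /28 27.34.215.112: no
  /22 71.181.148.0: no
  /25 20.213.222.0: no
  /17 67.245.128.0: no
  /14 52.96.0.0: MATCH
  /0 0.0.0.0: MATCH
Selected: next-hop 190.114.216.235 via tun0 (matched /14)


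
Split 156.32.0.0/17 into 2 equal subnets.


New prefix = 17 + 1 = 18
Each subnet has 16384 addresses
  156.32.0.0/18
  156.32.64.0/18
Subnets: 156.32.0.0/18, 156.32.64.0/18


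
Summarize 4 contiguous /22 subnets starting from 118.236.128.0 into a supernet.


Original prefix: /22
Number of subnets: 4 = 2^2
New prefix = 22 - 2 = 20
Supernet: 118.236.128.0/20


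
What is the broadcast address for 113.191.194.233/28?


Network: 113.191.194.224/28
Host bits = 4
Set all host bits to 1:
Broadcast: 113.191.194.239


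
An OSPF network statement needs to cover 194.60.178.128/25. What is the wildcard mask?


Subnet mask: 255.255.255.128
Wildcard = 255.255.255.255 - subnet mask
255 - 255 = 0
255 - 255 = 0
255 - 255 = 0
255 - 128 = 127
Wildcard: 0.0.0.127


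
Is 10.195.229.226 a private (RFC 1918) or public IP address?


RFC 1918 private ranges:
  10.0.0.0/8 (10.0.0.0 - 10.255.255.255)
  172.16.0.0/12 (172.16.0.0 - 172.31.255.255)
  192.168.0.0/16 (192.168.0.0 - 192.168.255.255)
Private (in 10.0.0.0/8)


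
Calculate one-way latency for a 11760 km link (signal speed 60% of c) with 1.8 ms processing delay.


Speed = 0.6 * 3e5 km/s = 180000 km/s
Propagation delay = 11760 / 180000 = 0.0653 s = 65.3333 ms
Processing delay = 1.8 ms
Total one-way latency = 67.1333 ms


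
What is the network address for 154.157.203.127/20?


IP:   10011010.10011101.11001011.01111111
Mask: 11111111.11111111.11110000.00000000
AND operation:
Net:  10011010.10011101.11000000.00000000
Network: 154.157.192.0/20


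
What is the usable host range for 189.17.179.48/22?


Network: 189.17.176.0
Broadcast: 189.17.179.255
First usable = network + 1
Last usable = broadcast - 1
Range: 189.17.176.1 to 189.17.179.254


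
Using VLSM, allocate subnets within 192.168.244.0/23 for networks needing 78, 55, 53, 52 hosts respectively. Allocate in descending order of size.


78 hosts -> /25 (126 usable): 192.168.244.0/25
55 hosts -> /26 (62 usable): 192.168.244.128/26
53 hosts -> /26 (62 usable): 192.168.244.192/26
52 hosts -> /26 (62 usable): 192.168.245.0/26
Allocation: 192.168.244.0/25 (78 hosts, 126 usable); 192.168.244.128/26 (55 hosts, 62 usable); 192.168.244.192/26 (53 hosts, 62 usable); 192.168.245.0/26 (52 hosts, 62 usable)


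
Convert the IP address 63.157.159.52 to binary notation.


63 = 00111111
157 = 10011101
159 = 10011111
52 = 00110100
Binary: 00111111.10011101.10011111.00110100


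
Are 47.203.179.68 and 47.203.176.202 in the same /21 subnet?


Mask: 255.255.248.0
47.203.179.68 AND mask = 47.203.176.0
47.203.176.202 AND mask = 47.203.176.0
Yes, same subnet (47.203.176.0)


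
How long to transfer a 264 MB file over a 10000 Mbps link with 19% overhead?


Effective throughput = 10000 * (1 - 19/100) = 8100.0 Mbps
File size in Mb = 264 * 8 = 2112 Mb
Time = 2112 / 8100.0
Time = 0.2607 seconds


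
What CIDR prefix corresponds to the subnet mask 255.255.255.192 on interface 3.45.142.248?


Binary: 11111111.11111111.11111111.11000000
Count leading 1s
Prefix: /26


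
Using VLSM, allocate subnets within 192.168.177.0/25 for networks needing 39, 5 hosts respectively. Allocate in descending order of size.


39 hosts -> /26 (62 usable): 192.168.177.0/26
5 hosts -> /29 (6 usable): 192.168.177.64/29
Allocation: 192.168.177.0/26 (39 hosts, 62 usable); 192.168.177.64/29 (5 hosts, 6 usable)


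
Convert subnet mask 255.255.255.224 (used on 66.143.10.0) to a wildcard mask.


Subnet mask: 255.255.255.224
Wildcard = 255.255.255.255 - subnet mask
255 - 255 = 0
255 - 255 = 0
255 - 255 = 0
255 - 224 = 31
Wildcard: 0.0.0.31


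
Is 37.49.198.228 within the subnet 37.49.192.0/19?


Subnet network: 37.49.192.0
Test IP AND mask: 37.49.192.0
Yes, 37.49.198.228 is in 37.49.192.0/19


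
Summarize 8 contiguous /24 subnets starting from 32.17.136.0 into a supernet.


Original prefix: /24
Number of subnets: 8 = 2^3
New prefix = 24 - 3 = 21
Supernet: 32.17.136.0/21


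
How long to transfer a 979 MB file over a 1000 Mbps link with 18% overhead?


Effective throughput = 1000 * (1 - 18/100) = 820.0 Mbps
File size in Mb = 979 * 8 = 7832 Mb
Time = 7832 / 820.0
Time = 9.5512 seconds


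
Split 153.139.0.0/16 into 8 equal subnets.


New prefix = 16 + 3 = 19
Each subnet has 8192 addresses
  153.139.0.0/19
  153.139.32.0/19
  153.139.64.0/19
  153.139.96.0/19
  153.139.128.0/19
  153.139.160.0/19
  153.139.192.0/19
  153.139.224.0/19
Subnets: 153.139.0.0/19, 153.139.32.0/19, 153.139.64.0/19, 153.139.96.0/19, 153.139.128.0/19, 153.139.160.0/19, 153.139.192.0/19, 153.139.224.0/19


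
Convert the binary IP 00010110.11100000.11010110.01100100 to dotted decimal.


00010110 = 22
11100000 = 224
11010110 = 214
01100100 = 100
IP: 22.224.214.100


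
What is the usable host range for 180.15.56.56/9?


Network: 180.0.0.0
Broadcast: 180.127.255.255
First usable = network + 1
Last usable = broadcast - 1
Range: 180.0.0.1 to 180.127.255.254


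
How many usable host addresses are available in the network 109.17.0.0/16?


Host bits = 32 - 16 = 16
Total addresses = 2^16 = 65536
Usable = total - 2 (network and broadcast)
Usable hosts: 65534


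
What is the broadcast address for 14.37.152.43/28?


Network: 14.37.152.32/28
Host bits = 4
Set all host bits to 1:
Broadcast: 14.37.152.47


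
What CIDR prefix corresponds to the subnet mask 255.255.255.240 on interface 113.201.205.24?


Binary: 11111111.11111111.11111111.11110000
Count leading 1s
Prefix: /28


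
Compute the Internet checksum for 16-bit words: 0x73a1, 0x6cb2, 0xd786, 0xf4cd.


Sum all words (with carry folding):
+ 0x73a1 = 0x73a1
+ 0x6cb2 = 0xe053
+ 0xd786 = 0xb7da
+ 0xf4cd = 0xaca8
One's complement: ~0xaca8
Checksum = 0x5357


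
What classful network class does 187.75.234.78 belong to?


First octet: 187
Binary: 10111011
10xxxxxx -> Class B (128-191)
Class B, default mask 255.255.0.0 (/16)


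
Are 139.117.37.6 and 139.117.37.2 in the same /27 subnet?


Mask: 255.255.255.224
139.117.37.6 AND mask = 139.117.37.0
139.117.37.2 AND mask = 139.117.37.0
Yes, same subnet (139.117.37.0)


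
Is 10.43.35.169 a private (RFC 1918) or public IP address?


RFC 1918 private ranges:
  10.0.0.0/8 (10.0.0.0 - 10.255.255.255)
  172.16.0.0/12 (172.16.0.0 - 172.31.255.255)
  192.168.0.0/16 (192.168.0.0 - 192.168.255.255)
Private (in 10.0.0.0/8)


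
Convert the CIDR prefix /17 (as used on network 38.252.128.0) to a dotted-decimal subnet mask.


/17 means 17 network bits, 15 host bits
Binary: 11111111111111111000000000000000
Mask: 255.255.128.0


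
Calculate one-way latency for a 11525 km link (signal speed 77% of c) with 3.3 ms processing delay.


Speed = 0.77 * 3e5 km/s = 231000 km/s
Propagation delay = 11525 / 231000 = 0.0499 s = 49.8918 ms
Processing delay = 3.3 ms
Total one-way latency = 53.1918 ms


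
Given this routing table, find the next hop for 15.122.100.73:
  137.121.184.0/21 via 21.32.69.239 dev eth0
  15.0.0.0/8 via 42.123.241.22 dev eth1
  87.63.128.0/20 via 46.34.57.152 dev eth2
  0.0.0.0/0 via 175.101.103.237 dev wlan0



Longest prefix match for 15.122.100.73:
  /21 137.121.184.0: no
  /8 15.0.0.0: MATCH
  /20 87.63.128.0: no
  /0 0.0.0.0: MATCH
Selected: next-hop 42.123.241.22 via eth1 (matched /8)


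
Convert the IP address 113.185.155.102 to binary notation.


113 = 01110001
185 = 10111001
155 = 10011011
102 = 01100110
Binary: 01110001.10111001.10011011.01100110


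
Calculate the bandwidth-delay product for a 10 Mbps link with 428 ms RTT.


BDP = bandwidth * RTT
= 10 Mbps * 428 ms
= 10 * 1e6 * 428 / 1000 bits
= 4280000 bits
= 535000 bytes
= 522.4609 KB
BDP = 4280000 bits (535000 bytes)


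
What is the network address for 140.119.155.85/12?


IP:   10001100.01110111.10011011.01010101
Mask: 11111111.11110000.00000000.00000000
AND operation:
Net:  10001100.01110000.00000000.00000000
Network: 140.112.0.0/12


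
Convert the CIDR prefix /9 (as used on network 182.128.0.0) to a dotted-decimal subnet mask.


/9 means 9 network bits, 23 host bits
Binary: 11111111100000000000000000000000
Mask: 255.128.0.0


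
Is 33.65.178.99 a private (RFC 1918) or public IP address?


RFC 1918 private ranges:
  10.0.0.0/8 (10.0.0.0 - 10.255.255.255)
  172.16.0.0/12 (172.16.0.0 - 172.31.255.255)
  192.168.0.0/16 (192.168.0.0 - 192.168.255.255)
Public (not in any RFC 1918 range)


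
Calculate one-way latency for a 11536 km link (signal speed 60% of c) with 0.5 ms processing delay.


Speed = 0.6 * 3e5 km/s = 180000 km/s
Propagation delay = 11536 / 180000 = 0.0641 s = 64.0889 ms
Processing delay = 0.5 ms
Total one-way latency = 64.5889 ms


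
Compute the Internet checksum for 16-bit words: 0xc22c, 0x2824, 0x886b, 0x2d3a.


Sum all words (with carry folding):
+ 0xc22c = 0xc22c
+ 0x2824 = 0xea50
+ 0x886b = 0x72bc
+ 0x2d3a = 0x9ff6
One's complement: ~0x9ff6
Checksum = 0x6009


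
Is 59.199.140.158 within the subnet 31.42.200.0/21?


Subnet network: 31.42.200.0
Test IP AND mask: 59.199.136.0
No, 59.199.140.158 is not in 31.42.200.0/21


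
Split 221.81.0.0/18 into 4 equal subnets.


New prefix = 18 + 2 = 20
Each subnet has 4096 addresses
  221.81.0.0/20
  221.81.16.0/20
  221.81.32.0/20
  221.81.48.0/20
Subnets: 221.81.0.0/20, 221.81.16.0/20, 221.81.32.0/20, 221.81.48.0/20


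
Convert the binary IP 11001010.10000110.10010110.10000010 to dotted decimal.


11001010 = 202
10000110 = 134
10010110 = 150
10000010 = 130
IP: 202.134.150.130


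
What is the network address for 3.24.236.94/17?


IP:   00000011.00011000.11101100.01011110
Mask: 11111111.11111111.10000000.00000000
AND operation:
Net:  00000011.00011000.10000000.00000000
Network: 3.24.128.0/17


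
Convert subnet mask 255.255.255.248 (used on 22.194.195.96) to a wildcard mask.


Subnet mask: 255.255.255.248
Wildcard = 255.255.255.255 - subnet mask
255 - 255 = 0
255 - 255 = 0
255 - 255 = 0
255 - 248 = 7
Wildcard: 0.0.0.7


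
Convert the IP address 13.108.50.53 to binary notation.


13 = 00001101
108 = 01101100
50 = 00110010
53 = 00110101
Binary: 00001101.01101100.00110010.00110101


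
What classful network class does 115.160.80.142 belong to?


First octet: 115
Binary: 01110011
0xxxxxxx -> Class A (1-126)
Class A, default mask 255.0.0.0 (/8)


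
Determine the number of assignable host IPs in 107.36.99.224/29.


Host bits = 32 - 29 = 3
Total addresses = 2^3 = 8
Usable = total - 2 (network and broadcast)
Usable hosts: 6


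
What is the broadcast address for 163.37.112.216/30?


Network: 163.37.112.216/30
Host bits = 2
Set all host bits to 1:
Broadcast: 163.37.112.219


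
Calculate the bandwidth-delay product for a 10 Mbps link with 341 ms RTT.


BDP = bandwidth * RTT
= 10 Mbps * 341 ms
= 10 * 1e6 * 341 / 1000 bits
= 3410000 bits
= 426250 bytes
= 416.2598 KB
BDP = 3410000 bits (426250 bytes)


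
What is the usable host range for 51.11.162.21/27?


Network: 51.11.162.0
Broadcast: 51.11.162.31
First usable = network + 1
Last usable = broadcast - 1
Range: 51.11.162.1 to 51.11.162.30


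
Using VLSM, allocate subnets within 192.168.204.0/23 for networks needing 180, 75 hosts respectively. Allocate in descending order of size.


180 hosts -> /24 (254 usable): 192.168.204.0/24
75 hosts -> /25 (126 usable): 192.168.205.0/25
Allocation: 192.168.204.0/24 (180 hosts, 254 usable); 192.168.205.0/25 (75 hosts, 126 usable)


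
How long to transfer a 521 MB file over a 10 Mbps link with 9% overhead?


Effective throughput = 10 * (1 - 9/100) = 9.1 Mbps
File size in Mb = 521 * 8 = 4168 Mb
Time = 4168 / 9.1
Time = 458.022 seconds


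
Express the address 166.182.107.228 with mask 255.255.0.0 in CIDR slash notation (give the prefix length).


Binary: 11111111.11111111.00000000.00000000
Count leading 1s
Prefix: /16


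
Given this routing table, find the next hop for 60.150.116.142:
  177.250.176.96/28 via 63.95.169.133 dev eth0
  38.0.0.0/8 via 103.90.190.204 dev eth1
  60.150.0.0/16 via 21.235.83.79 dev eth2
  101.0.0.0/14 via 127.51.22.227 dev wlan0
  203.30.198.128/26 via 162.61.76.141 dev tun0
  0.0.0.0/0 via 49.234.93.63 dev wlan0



Longest prefix match for 60.150.116.142:
  /28 177.250.176.96: no
  /8 38.0.0.0: no
  /16 60.150.0.0: MATCH
  /14 101.0.0.0: no
  /26 203.30.198.128: no
  /0 0.0.0.0: MATCH
Selected: next-hop 21.235.83.79 via eth2 (matched /16)


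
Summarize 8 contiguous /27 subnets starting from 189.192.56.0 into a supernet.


Original prefix: /27
Number of subnets: 8 = 2^3
New prefix = 27 - 3 = 24
Supernet: 189.192.56.0/24


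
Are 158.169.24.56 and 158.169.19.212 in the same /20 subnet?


Mask: 255.255.240.0
158.169.24.56 AND mask = 158.169.16.0
158.169.19.212 AND mask = 158.169.16.0
Yes, same subnet (158.169.16.0)


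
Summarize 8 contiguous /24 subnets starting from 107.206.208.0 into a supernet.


Original prefix: /24
Number of subnets: 8 = 2^3
New prefix = 24 - 3 = 21
Supernet: 107.206.208.0/21


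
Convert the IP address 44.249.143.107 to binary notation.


44 = 00101100
249 = 11111001
143 = 10001111
107 = 01101011
Binary: 00101100.11111001.10001111.01101011


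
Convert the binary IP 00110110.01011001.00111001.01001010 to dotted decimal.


00110110 = 54
01011001 = 89
00111001 = 57
01001010 = 74
IP: 54.89.57.74


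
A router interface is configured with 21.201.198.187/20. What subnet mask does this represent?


/20 means 20 network bits, 12 host bits
Binary: 11111111111111111111000000000000
Mask: 255.255.240.0


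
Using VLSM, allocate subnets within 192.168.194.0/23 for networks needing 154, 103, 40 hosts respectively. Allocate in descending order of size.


154 hosts -> /24 (254 usable): 192.168.194.0/24
103 hosts -> /25 (126 usable): 192.168.195.0/25
40 hosts -> /26 (62 usable): 192.168.195.128/26
Allocation: 192.168.194.0/24 (154 hosts, 254 usable); 192.168.195.0/25 (103 hosts, 126 usable); 192.168.195.128/26 (40 hosts, 62 usable)


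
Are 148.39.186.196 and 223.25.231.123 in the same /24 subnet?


Mask: 255.255.255.0
148.39.186.196 AND mask = 148.39.186.0
223.25.231.123 AND mask = 223.25.231.0
No, different subnets (148.39.186.0 vs 223.25.231.0)


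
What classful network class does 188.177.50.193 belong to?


First octet: 188
Binary: 10111100
10xxxxxx -> Class B (128-191)
Class B, default mask 255.255.0.0 (/16)


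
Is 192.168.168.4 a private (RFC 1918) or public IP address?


RFC 1918 private ranges:
  10.0.0.0/8 (10.0.0.0 - 10.255.255.255)
  172.16.0.0/12 (172.16.0.0 - 172.31.255.255)
  192.168.0.0/16 (192.168.0.0 - 192.168.255.255)
Private (in 192.168.0.0/16)


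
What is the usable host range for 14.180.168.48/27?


Network: 14.180.168.32
Broadcast: 14.180.168.63
First usable = network + 1
Last usable = broadcast - 1
Range: 14.180.168.33 to 14.180.168.62


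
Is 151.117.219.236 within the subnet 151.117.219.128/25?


Subnet network: 151.117.219.128
Test IP AND mask: 151.117.219.128
Yes, 151.117.219.236 is in 151.117.219.128/25


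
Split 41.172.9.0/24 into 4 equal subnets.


New prefix = 24 + 2 = 26
Each subnet has 64 addresses
  41.172.9.0/26
  41.172.9.64/26
  41.172.9.128/26
  41.172.9.192/26
Subnets: 41.172.9.0/26, 41.172.9.64/26, 41.172.9.128/26, 41.172.9.192/26


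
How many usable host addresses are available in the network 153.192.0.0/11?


Host bits = 32 - 11 = 21
Total addresses = 2^21 = 2097152
Usable = total - 2 (network and broadcast)
Usable hosts: 2097150


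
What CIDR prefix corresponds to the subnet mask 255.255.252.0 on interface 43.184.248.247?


Binary: 11111111.11111111.11111100.00000000
Count leading 1s
Prefix: /22


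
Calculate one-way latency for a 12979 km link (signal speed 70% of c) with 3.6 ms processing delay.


Speed = 0.7 * 3e5 km/s = 210000 km/s
Propagation delay = 12979 / 210000 = 0.0618 s = 61.8048 ms
Processing delay = 3.6 ms
Total one-way latency = 65.4048 ms


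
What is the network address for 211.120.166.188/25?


IP:   11010011.01111000.10100110.10111100
Mask: 11111111.11111111.11111111.10000000
AND operation:
Net:  11010011.01111000.10100110.10000000
Network: 211.120.166.128/25


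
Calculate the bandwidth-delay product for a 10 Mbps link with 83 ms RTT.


BDP = bandwidth * RTT
= 10 Mbps * 83 ms
= 10 * 1e6 * 83 / 1000 bits
= 830000 bits
= 103750 bytes
= 101.3184 KB
BDP = 830000 bits (103750 bytes)


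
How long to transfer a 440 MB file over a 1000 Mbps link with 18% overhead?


Effective throughput = 1000 * (1 - 18/100) = 820.0 Mbps
File size in Mb = 440 * 8 = 3520 Mb
Time = 3520 / 820.0
Time = 4.2927 seconds


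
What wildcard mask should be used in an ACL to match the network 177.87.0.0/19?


Subnet mask: 255.255.224.0
Wildcard = 255.255.255.255 - subnet mask
255 - 255 = 0
255 - 255 = 0
255 - 224 = 31
255 - 0 = 255
Wildcard: 0.0.31.255


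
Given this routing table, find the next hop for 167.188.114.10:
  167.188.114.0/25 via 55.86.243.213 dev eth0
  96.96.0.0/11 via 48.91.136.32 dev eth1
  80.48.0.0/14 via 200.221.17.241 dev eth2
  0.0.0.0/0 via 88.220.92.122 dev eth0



Longest prefix match for 167.188.114.10:
  /25 167.188.114.0: MATCH
  /11 96.96.0.0: no
  /14 80.48.0.0: no
  /0 0.0.0.0: MATCH
Selected: next-hop 55.86.243.213 via eth0 (matched /25)


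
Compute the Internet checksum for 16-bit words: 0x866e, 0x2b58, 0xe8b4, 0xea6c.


Sum all words (with carry folding):
+ 0x866e = 0x866e
+ 0x2b58 = 0xb1c6
+ 0xe8b4 = 0x9a7b
+ 0xea6c = 0x84e8
One's complement: ~0x84e8
Checksum = 0x7b17


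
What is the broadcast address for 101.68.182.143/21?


Network: 101.68.176.0/21
Host bits = 11
Set all host bits to 1:
Broadcast: 101.68.183.255


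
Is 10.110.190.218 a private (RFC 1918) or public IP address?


RFC 1918 private ranges:
  10.0.0.0/8 (10.0.0.0 - 10.255.255.255)
  172.16.0.0/12 (172.16.0.0 - 172.31.255.255)
  192.168.0.0/16 (192.168.0.0 - 192.168.255.255)
Private (in 10.0.0.0/8)


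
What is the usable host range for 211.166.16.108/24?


Network: 211.166.16.0
Broadcast: 211.166.16.255
First usable = network + 1
Last usable = broadcast - 1
Range: 211.166.16.1 to 211.166.16.254


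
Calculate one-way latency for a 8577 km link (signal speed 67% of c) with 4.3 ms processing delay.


Speed = 0.67 * 3e5 km/s = 201000 km/s
Propagation delay = 8577 / 201000 = 0.0427 s = 42.6716 ms
Processing delay = 4.3 ms
Total one-way latency = 46.9716 ms


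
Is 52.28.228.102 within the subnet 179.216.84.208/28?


Subnet network: 179.216.84.208
Test IP AND mask: 52.28.228.96
No, 52.28.228.102 is not in 179.216.84.208/28


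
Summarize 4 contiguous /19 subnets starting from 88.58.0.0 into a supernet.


Original prefix: /19
Number of subnets: 4 = 2^2
New prefix = 19 - 2 = 17
Supernet: 88.58.0.0/17


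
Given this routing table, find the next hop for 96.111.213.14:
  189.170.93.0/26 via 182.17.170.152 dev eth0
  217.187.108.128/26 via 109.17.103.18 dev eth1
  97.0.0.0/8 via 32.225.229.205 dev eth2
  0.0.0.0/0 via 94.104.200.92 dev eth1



Longest prefix match for 96.111.213.14:
  /26 189.170.93.0: no
  /26 217.187.108.128: no
  /8 97.0.0.0: no
  /0 0.0.0.0: MATCH
Selected: next-hop 94.104.200.92 via eth1 (matched /0)


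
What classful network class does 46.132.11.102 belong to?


First octet: 46
Binary: 00101110
0xxxxxxx -> Class A (1-126)
Class A, default mask 255.0.0.0 (/8)


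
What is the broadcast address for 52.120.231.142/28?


Network: 52.120.231.128/28
Host bits = 4
Set all host bits to 1:
Broadcast: 52.120.231.143


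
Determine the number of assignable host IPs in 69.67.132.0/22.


Host bits = 32 - 22 = 10
Total addresses = 2^10 = 1024
Usable = total - 2 (network and broadcast)
Usable hosts: 1022


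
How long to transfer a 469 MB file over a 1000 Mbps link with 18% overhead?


Effective throughput = 1000 * (1 - 18/100) = 820.0 Mbps
File size in Mb = 469 * 8 = 3752 Mb
Time = 3752 / 820.0
Time = 4.5756 seconds


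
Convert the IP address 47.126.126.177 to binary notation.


47 = 00101111
126 = 01111110
126 = 01111110
177 = 10110001
Binary: 00101111.01111110.01111110.10110001


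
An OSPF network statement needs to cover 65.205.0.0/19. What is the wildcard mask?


Subnet mask: 255.255.224.0
Wildcard = 255.255.255.255 - subnet mask
255 - 255 = 0
255 - 255 = 0
255 - 224 = 31
255 - 0 = 255
Wildcard: 0.0.31.255


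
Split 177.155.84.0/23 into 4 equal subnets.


New prefix = 23 + 2 = 25
Each subnet has 128 addresses
  177.155.84.0/25
  177.155.84.128/25
  177.155.85.0/25
  177.155.85.128/25
Subnets: 177.155.84.0/25, 177.155.84.128/25, 177.155.85.0/25, 177.155.85.128/25


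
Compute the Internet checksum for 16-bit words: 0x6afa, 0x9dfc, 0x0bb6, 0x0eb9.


Sum all words (with carry folding):
+ 0x6afa = 0x6afa
+ 0x9dfc = 0x08f7
+ 0x0bb6 = 0x14ad
+ 0x0eb9 = 0x2366
One's complement: ~0x2366
Checksum = 0xdc99


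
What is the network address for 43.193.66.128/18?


IP:   00101011.11000001.01000010.10000000
Mask: 11111111.11111111.11000000.00000000
AND operation:
Net:  00101011.11000001.01000000.00000000
Network: 43.193.64.0/18


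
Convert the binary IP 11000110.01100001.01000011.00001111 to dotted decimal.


11000110 = 198
01100001 = 97
01000011 = 67
00001111 = 15
IP: 198.97.67.15


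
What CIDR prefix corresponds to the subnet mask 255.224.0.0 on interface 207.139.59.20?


Binary: 11111111.11100000.00000000.00000000
Count leading 1s
Prefix: /11


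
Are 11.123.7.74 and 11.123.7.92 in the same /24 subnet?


Mask: 255.255.255.0
11.123.7.74 AND mask = 11.123.7.0
11.123.7.92 AND mask = 11.123.7.0
Yes, same subnet (11.123.7.0)


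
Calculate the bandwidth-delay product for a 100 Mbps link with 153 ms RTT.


BDP = bandwidth * RTT
= 100 Mbps * 153 ms
= 100 * 1e6 * 153 / 1000 bits
= 15300000 bits
= 1912500 bytes
= 1867.6758 KB
BDP = 15300000 bits (1912500 bytes)


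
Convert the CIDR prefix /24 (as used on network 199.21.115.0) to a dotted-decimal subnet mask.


/24 means 24 network bits, 8 host bits
Binary: 11111111111111111111111100000000
Mask: 255.255.255.0


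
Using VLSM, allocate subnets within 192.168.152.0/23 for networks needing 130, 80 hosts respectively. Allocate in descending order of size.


130 hosts -> /24 (254 usable): 192.168.152.0/24
80 hosts -> /25 (126 usable): 192.168.153.0/25
Allocation: 192.168.152.0/24 (130 hosts, 254 usable); 192.168.153.0/25 (80 hosts, 126 usable)


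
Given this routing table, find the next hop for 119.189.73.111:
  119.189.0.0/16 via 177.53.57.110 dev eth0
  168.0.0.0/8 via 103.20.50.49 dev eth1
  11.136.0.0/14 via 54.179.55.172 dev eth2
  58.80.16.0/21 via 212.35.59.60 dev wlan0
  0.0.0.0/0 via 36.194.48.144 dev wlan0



Longest prefix match for 119.189.73.111:
  /16 119.189.0.0: MATCH
  /8 168.0.0.0: no
  /14 11.136.0.0: no
  /21 58.80.16.0: no
  /0 0.0.0.0: MATCH
Selected: next-hop 177.53.57.110 via eth0 (matched /16)
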